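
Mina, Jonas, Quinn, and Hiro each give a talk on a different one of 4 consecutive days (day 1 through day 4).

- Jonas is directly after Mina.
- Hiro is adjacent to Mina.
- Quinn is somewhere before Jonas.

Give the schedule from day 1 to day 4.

From clue 1: Mina is in {1,2,3}.
From clues 1–2: Mina is in {2,3}.
From clues 1–3: Quinn → day 1, Hiro → day 2, Mina → day 3, Jonas → day 4.

Quinn, Hiro, Mina, Jonas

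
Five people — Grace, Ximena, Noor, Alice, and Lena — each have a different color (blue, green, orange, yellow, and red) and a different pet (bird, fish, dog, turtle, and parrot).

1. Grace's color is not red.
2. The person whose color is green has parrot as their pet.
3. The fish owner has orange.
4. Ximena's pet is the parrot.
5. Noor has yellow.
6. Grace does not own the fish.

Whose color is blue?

Grace

With clues 1–4, Ximena is impossible for the one with color blue.
With clues 1–5, Noor is impossible for the one with color blue.
With clues 1–6, Alice and Lena are impossible for the one with color blue.
That leaves Grace.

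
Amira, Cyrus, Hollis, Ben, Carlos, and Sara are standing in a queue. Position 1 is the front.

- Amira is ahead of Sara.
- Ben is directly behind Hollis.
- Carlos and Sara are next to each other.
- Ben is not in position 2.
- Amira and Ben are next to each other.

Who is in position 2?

Hollis

With clues 1–4, Ben is ruled out for position 2.
With clues 1–5, Amira, Carlos, Cyrus, and Sara are ruled out for position 2.
So position 2 is Hollis.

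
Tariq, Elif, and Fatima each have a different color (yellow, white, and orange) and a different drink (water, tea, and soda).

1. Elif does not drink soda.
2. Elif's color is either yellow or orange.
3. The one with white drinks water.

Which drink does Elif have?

tea

Clue 1 rules out soda for Elif's drink.
With clues 1–3, water is impossible for Elif's drink.
That leaves tea.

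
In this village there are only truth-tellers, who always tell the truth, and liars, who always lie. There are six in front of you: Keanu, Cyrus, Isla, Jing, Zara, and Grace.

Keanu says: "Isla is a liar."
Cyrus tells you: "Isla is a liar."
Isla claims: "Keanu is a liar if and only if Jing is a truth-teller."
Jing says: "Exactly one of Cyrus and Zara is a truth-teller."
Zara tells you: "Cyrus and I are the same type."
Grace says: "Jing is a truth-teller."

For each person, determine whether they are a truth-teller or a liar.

Consider Keanu. Suppose Keanu is a liar.
Then no assignment of the remaining roles makes every statement match its speaker's type — contradiction.
So Keanu is a truth-teller.
Consider Cyrus. Suppose Cyrus is a liar.
Then whichever role Zara has, Zara's statement has the wrong truth value — contradiction.
So Cyrus is a truth-teller.
Consider Isla. Suppose Isla is a truth-teller.
Then Keanu's statement comes out false, contradicting Keanu being a truth-teller.
So Isla is a liar.
Consider Jing. Suppose Jing is a liar.
Then Isla's statement comes out true, contradicting Isla being a liar.
So Jing is a truth-teller.
With that fixed, Grace's statement is true, so Grace is a truth-teller.
Consider Zara. Suppose Zara is a truth-teller.
Then Jing's statement comes out false, contradicting Jing being a truth-teller.
So Zara is a liar.

Keanu: truth-teller, Cyrus: truth-teller, Isla: liar, Jing: truth-teller, Zara: liar, Grace: truth-teller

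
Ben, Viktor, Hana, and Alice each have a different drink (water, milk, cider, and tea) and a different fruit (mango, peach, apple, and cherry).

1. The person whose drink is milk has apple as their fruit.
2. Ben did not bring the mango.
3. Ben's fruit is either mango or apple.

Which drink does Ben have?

With clues 1–3, cider, tea, and water are impossible for Ben's drink.
That leaves milk.

milk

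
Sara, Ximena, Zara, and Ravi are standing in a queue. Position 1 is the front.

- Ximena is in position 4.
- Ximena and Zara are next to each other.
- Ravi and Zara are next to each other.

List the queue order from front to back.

From clue 1: Ximena → position 4.
From clues 1–2: Zara → position 3.
From clues 1–3: Sara → position 1, Ravi → position 2.

Sara, Ravi, Zara, Ximena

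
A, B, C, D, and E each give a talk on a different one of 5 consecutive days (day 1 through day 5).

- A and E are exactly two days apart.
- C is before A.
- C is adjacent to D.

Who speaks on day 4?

B

With clues 1–3, A, C, D, and E are ruled out for day 4.
So day 4 is B.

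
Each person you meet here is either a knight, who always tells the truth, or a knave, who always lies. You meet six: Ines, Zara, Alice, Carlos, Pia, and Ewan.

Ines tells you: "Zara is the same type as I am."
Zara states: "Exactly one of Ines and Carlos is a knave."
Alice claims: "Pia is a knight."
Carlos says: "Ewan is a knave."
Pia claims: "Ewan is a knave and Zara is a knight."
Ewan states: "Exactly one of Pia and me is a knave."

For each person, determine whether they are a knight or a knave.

Consider Ines. Suppose Ines is a knave.
Then no assignment of the remaining roles makes every statement match its speaker's type — contradiction.
So Ines is a knight.
Consider Zara. Suppose Zara is a knave.
Then Ines's statement comes out false, contradicting Ines being a knight.
So Zara is a knight.
Consider Alice. Suppose Alice is a knight.
Then no assignment of the remaining roles makes every statement match its speaker's type — contradiction.
So Alice is a knave.
Consider Carlos. Suppose Carlos is a knight.
Then Zara's statement comes out false, contradicting Zara being a knight.
So Carlos is a knave.
Consider Pia. Suppose Pia is a knight.
Then Alice's statement comes out true, contradicting Alice being a knave.
So Pia is a knave.
Consider Ewan. Suppose Ewan is a knave.
Then Carlos's statement comes out true, contradicting Carlos being a knave.
So Ewan is a knight.

Ines: knight, Zara: knight, Alice: knave, Carlos: knave, Pia: knave, Ewan: knight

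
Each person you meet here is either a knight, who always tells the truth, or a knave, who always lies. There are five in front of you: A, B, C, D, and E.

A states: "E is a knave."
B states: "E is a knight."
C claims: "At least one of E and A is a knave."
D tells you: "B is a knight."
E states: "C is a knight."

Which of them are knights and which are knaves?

A: knave, B: knight, C: knight, D: knight, E: knight

Consider A. Suppose A is a knight.
Then no assignment of the remaining roles makes every statement match its speaker's type — contradiction.
So A is a knave.
With that fixed, C's statement is true, so C is a knight.
With that fixed, E's statement is true, so E is a knight.
With that fixed, B's statement is true, so B is a knight.
With that fixed, D's statement is true, so D is a knight.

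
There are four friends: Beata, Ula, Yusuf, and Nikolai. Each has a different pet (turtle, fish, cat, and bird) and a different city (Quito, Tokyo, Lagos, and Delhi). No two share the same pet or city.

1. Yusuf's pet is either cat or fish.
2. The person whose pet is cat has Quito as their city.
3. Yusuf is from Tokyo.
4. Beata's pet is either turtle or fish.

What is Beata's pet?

With clues 1–3, fish is impossible for Beata's pet.
With clues 1–4, bird and cat are impossible for Beata's pet.
That leaves turtle.

turtle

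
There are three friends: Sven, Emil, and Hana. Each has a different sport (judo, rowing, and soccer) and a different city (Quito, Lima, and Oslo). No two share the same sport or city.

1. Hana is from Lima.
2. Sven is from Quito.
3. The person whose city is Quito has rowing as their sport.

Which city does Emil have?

Oslo

Clue 1 rules out Lima for Emil's city.
With clues 1–2, Quito is impossible for Emil's city.
That leaves Oslo.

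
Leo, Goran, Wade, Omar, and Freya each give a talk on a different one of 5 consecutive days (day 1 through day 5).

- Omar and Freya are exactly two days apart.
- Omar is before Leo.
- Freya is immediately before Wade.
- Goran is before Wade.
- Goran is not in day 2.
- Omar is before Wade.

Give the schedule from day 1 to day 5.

From clues 1–2: Leo is in {2,3,4,5}.
From clues 1–4: Leo is in {3,5}.
From clues 1–5: Goran → day 1.
From clues 1–6: Omar → day 2, Leo → day 3, Freya → day 4, Wade → day 5.

Goran, Omar, Leo, Freya, Wade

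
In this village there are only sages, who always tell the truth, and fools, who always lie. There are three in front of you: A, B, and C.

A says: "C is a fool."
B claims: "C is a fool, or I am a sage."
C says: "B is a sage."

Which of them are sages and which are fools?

A: fool, B: sage, C: sage

Consider A. Suppose A is a sage.
Then no assignment of the remaining roles makes every statement match its speaker's type — contradiction.
So A is a fool.
Consider B. Suppose B is a fool.
Then no assignment of the remaining roles makes every statement match its speaker's type — contradiction.
So B is a sage.
With that fixed, C's statement is true, so C is a sage.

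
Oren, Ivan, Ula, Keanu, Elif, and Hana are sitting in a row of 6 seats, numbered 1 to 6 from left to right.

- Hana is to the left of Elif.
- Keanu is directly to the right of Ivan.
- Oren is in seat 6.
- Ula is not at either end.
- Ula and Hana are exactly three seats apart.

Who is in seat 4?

With clues 1–3, Oren is ruled out for seat 4.
With clues 1–5, Elif, Hana, Ivan, and Keanu are ruled out for seat 4.
So seat 4 is Ula.

Ula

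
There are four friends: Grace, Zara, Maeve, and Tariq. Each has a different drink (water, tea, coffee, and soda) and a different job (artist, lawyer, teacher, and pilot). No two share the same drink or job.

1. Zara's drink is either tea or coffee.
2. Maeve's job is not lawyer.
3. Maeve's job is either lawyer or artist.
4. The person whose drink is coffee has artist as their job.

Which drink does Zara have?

tea

Clue 1 rules out soda and water for Zara's drink.
With clues 1–4, coffee is impossible for Zara's drink.
That leaves tea.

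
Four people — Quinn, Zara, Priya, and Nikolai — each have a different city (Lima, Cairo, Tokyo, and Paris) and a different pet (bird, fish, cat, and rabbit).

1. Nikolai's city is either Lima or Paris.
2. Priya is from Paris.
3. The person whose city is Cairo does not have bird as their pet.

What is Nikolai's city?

Clue 1 rules out Cairo and Tokyo for Nikolai's city.
With clues 1–2, Paris is impossible for Nikolai's city.
That leaves Lima.

Lima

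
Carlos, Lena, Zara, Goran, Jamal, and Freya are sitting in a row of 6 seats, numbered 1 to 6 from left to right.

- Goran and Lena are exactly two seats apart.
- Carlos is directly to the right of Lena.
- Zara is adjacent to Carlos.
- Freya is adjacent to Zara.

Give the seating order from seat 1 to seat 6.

From clues 1–2: Carlos is in {2,3,4,5,6}.
From clues 1–3: Carlos is in {4,5}.
From clues 1–4: Goran → seat 1, Jamal → seat 2, Lena → seat 3, Carlos → seat 4, Zara → seat 5, Freya → seat 6.

Goran, Jamal, Lena, Carlos, Zara, Freya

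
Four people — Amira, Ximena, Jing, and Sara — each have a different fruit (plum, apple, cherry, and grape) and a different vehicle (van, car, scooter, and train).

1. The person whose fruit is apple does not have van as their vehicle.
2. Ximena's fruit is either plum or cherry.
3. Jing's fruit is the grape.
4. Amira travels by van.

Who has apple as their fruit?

With clues 1–2, Ximena is impossible for the one with fruit apple.
With clues 1–3, Jing is impossible for the one with fruit apple.
With clues 1–4, Amira is impossible for the one with fruit apple.
That leaves Sara.

Sara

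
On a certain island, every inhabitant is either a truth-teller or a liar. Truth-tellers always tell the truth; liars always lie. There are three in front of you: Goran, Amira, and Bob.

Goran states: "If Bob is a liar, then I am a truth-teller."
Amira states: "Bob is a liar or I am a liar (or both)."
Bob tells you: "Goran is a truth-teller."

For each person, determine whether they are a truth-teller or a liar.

Consider Goran. Suppose Goran is a truth-teller.
Then no assignment of the remaining roles makes every statement match its speaker's type — contradiction.
So Goran is a liar.
With that fixed, Bob's statement is false, so Bob is a liar.
With that fixed, Amira's statement is true, so Amira is a truth-teller.

Goran: liar, Amira: truth-teller, Bob: liar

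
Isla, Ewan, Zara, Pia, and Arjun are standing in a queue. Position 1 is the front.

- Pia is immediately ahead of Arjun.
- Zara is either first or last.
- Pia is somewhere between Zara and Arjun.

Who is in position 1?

Zara

With clue 1, Arjun is ruled out for position 1.
With clues 1–3, Ewan, Isla, and Pia are ruled out for position 1.
So position 1 is Zara.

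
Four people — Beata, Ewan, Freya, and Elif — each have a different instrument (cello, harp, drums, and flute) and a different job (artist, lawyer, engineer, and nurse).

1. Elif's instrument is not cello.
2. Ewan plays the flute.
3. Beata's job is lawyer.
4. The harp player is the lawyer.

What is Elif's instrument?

Clue 1 rules out cello for Elif's instrument.
With clues 1–2, flute is impossible for Elif's instrument.
With clues 1–4, harp is impossible for Elif's instrument.
That leaves drums.

drums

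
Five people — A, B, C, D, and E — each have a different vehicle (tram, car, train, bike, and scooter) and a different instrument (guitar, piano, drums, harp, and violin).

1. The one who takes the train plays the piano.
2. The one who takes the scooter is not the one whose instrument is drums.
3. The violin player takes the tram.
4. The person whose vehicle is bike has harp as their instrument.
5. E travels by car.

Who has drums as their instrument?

With clues 1–5, A, B, C, and D are impossible for the one with instrument drums.
That leaves E.

E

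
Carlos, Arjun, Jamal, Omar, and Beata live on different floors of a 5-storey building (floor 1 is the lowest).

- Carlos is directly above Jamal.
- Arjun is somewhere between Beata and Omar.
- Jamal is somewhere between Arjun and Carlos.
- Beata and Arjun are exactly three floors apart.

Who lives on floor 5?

Beata

With clue 1, Jamal is ruled out for floor 5.
With clues 1–2, Arjun is ruled out for floor 5.
With clues 1–4, Carlos and Omar are ruled out for floor 5.
So floor 5 is Beata.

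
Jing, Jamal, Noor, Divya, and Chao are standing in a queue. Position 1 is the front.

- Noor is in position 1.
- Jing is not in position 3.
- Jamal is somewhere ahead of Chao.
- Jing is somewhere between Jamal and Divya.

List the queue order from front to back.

Noor, Jamal, Chao, Jing, Divya

From clue 1: Noor → position 1.
From clues 1–2: Jing is in {2,4,5}.
From clues 1–4: Jamal → position 2, Chao → position 3, Jing → position 4, Divya → position 5.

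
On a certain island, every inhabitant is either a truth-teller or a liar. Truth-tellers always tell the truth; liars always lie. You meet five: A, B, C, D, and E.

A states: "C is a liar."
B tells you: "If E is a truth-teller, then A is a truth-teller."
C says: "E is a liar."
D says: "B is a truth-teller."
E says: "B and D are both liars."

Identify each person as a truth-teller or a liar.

Consider A. Suppose A is a truth-teller.
Then no assignment of the remaining roles makes every statement match its speaker's type — contradiction.
So A is a liar.
Consider B. Suppose B is a liar.
Then no assignment of the remaining roles makes every statement match its speaker's type — contradiction.
So B is a truth-teller.
With that fixed, D's statement is true, so D is a truth-teller.
With that fixed, E's statement is false, so E is a liar.
With that fixed, C's statement is true, so C is a truth-teller.

A: liar, B: truth-teller, C: truth-teller, D: truth-teller, E: liar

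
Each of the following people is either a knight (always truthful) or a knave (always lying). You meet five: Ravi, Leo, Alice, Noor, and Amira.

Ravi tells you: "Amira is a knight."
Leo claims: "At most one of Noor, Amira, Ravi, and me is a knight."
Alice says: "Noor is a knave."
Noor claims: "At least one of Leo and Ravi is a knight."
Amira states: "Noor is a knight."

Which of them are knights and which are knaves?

Consider Ravi. Suppose Ravi is a knave.
Then no assignment of the remaining roles makes every statement match its speaker's type — contradiction.
So Ravi is a knight.
With that fixed, Noor's statement is true, so Noor is a knight.
With that fixed, Amira's statement is true, so Amira is a knight.
With that fixed, Leo's statement is false, so Leo is a knave.
With that fixed, Alice's statement is false, so Alice is a knave.

Ravi: knight, Leo: knave, Alice: knave, Noor: knight, Amira: knight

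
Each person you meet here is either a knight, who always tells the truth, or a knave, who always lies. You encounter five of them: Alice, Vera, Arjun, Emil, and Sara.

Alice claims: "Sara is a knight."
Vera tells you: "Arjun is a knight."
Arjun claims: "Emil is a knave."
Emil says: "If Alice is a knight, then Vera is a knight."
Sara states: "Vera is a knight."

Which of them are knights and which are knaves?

Consider Alice. Suppose Alice is a knight.
Then no assignment of the remaining roles makes every statement match its speaker's type — contradiction.
So Alice is a knave.
With that fixed, Emil's statement is true, so Emil is a knight.
With that fixed, Arjun's statement is false, so Arjun is a knave.
With that fixed, Vera's statement is false, so Vera is a knave.
With that fixed, Sara's statement is false, so Sara is a knave.

Alice: knave, Vera: knave, Arjun: knave, Emil: knight, Sara: knave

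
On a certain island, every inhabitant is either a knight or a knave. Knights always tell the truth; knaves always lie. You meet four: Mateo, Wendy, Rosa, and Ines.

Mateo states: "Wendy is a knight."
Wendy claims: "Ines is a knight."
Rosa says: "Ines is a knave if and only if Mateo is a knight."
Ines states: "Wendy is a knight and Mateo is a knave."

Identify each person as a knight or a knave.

Consider Mateo. Suppose Mateo is a knight.
Then no assignment of the remaining roles makes every statement match its speaker's type — contradiction.
So Mateo is a knave.
Consider Wendy. Suppose Wendy is a knight.
Then Mateo's statement comes out true, contradicting Mateo being a knave.
So Wendy is a knave.
With that fixed, Ines's statement is false, so Ines is a knave.
With that fixed, Rosa's statement is false, so Rosa is a knave.

Mateo: knave, Wendy: knave, Rosa: knave, Ines: knave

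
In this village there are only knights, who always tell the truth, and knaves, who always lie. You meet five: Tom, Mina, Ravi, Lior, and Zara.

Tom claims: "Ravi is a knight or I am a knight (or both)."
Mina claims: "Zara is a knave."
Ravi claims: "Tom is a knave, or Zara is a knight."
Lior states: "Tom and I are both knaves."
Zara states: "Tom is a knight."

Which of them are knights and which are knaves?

Tom: knight, Mina: knave, Ravi: knight, Lior: knave, Zara: knight

Consider Tom. Suppose Tom is a knave.
Then whichever role Lior has, Lior's statement has the wrong truth value — contradiction.
So Tom is a knight.
With that fixed, Lior's statement is false, so Lior is a knave.
With that fixed, Zara's statement is true, so Zara is a knight.
With that fixed, Mina's statement is false, so Mina is a knave.
With that fixed, Ravi's statement is true, so Ravi is a knight.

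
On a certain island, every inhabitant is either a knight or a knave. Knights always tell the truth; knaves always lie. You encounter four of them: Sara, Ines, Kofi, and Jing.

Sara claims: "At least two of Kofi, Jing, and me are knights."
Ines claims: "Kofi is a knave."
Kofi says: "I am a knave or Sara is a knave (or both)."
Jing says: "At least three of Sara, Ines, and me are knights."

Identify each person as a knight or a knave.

Consider Sara. Suppose Sara is a knight.
Then whichever role Kofi has, Kofi's statement has the wrong truth value — contradiction.
So Sara is a knave.
With that fixed, Kofi's statement is true, so Kofi is a knight.
With that fixed, Jing's statement is false, so Jing is a knave.
With that fixed, Ines's statement is false, so Ines is a knave.

Sara: knave, Ines: knave, Kofi: knight, Jing: knave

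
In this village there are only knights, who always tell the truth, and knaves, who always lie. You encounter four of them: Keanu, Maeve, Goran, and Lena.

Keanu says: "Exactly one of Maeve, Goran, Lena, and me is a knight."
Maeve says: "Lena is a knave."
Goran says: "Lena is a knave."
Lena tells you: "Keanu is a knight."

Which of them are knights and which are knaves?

Keanu: knave, Maeve: knight, Goran: knight, Lena: knave

Consider Keanu. Suppose Keanu is a knight.
Then no assignment of the remaining roles makes every statement match its speaker's type — contradiction.
So Keanu is a knave.
With that fixed, Lena's statement is false, so Lena is a knave.
With that fixed, Maeve's statement is true, so Maeve is a knight.
With that fixed, Goran's statement is true, so Goran is a knight.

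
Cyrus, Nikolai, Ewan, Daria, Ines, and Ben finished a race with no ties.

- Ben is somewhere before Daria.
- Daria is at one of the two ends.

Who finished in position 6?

Daria

With clue 1, Ben is ruled out for place 6.
With clues 1–2, Cyrus, Ewan, Ines, and Nikolai are ruled out for place 6.
So place 6 is Daria.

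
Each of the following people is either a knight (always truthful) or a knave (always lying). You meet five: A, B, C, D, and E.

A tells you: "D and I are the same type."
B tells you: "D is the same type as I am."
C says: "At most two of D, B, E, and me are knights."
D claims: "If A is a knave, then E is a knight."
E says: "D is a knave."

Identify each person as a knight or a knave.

Consider A. Suppose A is a knave.
Then no assignment of the remaining roles makes every statement match its speaker's type — contradiction.
So A is a knight.
With that fixed, D's statement is true, so D is a knight.
With that fixed, E's statement is false, so E is a knave.
Consider B. Suppose B is a knight.
Then whichever role C has, C's statement has the wrong truth value — contradiction.
So B is a knave.
With that fixed, C's statement is true, so C is a knight.

A: knight, B: knave, C: knight, D: knight, E: knave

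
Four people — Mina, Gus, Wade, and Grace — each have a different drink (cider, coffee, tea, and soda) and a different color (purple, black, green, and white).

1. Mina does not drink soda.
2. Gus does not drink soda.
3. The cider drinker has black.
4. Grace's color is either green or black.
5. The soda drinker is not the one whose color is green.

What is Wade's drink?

With clues 1–5, cider, coffee, and tea are impossible for Wade's drink.
That leaves soda.

soda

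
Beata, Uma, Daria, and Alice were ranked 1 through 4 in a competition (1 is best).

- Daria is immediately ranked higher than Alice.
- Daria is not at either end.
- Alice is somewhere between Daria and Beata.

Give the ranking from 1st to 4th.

From clue 1: Daria is in {1,2,3}.
From clues 1–2: Daria is in {2,3}.
From clues 1–3: Uma → rank 1, Daria → rank 2, Alice → rank 3, Beata → rank 4.

Uma, Daria, Alice, Beata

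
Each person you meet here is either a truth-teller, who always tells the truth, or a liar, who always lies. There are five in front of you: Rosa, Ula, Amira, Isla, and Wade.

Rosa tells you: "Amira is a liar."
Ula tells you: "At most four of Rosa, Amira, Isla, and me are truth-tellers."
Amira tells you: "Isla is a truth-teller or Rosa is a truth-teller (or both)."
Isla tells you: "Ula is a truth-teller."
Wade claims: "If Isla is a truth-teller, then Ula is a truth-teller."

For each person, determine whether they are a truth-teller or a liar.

Rosa: liar, Ula: truth-teller, Amira: truth-teller, Isla: truth-teller, Wade: truth-teller

Regardless of anyone's role, Ula's statement is true, so Ula is a truth-teller.
With that fixed, Isla's statement is true, so Isla is a truth-teller.
With that fixed, Wade's statement is true, so Wade is a truth-teller.
With that fixed, Amira's statement is true, so Amira is a truth-teller.
With that fixed, Rosa's statement is false, so Rosa is a liar.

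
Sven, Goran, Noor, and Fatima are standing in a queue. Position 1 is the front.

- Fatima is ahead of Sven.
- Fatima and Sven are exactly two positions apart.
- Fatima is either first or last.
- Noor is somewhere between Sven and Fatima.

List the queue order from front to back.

From clue 1: Sven is in {2,3,4}.
From clues 1–2: Sven is in {3,4}.
From clues 1–3: Fatima → position 1, Sven → position 3.
From clues 1–4: Noor → position 2, Goran → position 4.

Fatima, Noor, Sven, Goran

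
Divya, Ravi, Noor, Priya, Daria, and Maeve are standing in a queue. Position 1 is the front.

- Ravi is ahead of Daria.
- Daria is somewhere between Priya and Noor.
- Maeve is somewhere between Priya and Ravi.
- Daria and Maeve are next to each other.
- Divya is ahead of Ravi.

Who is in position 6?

Priya

With clue 1, Ravi is ruled out for position 6.
With clues 1–2, Daria is ruled out for position 6.
With clues 1–3, Maeve is ruled out for position 6.
With clues 1–4, Noor is ruled out for position 6.
With clues 1–5, Divya is ruled out for position 6.
So position 6 is Priya.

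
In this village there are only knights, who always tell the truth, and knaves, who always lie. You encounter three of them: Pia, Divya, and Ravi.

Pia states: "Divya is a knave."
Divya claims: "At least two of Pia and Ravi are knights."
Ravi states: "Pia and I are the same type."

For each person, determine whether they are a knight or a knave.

Consider Pia. Suppose Pia is a knave.
Then whichever role Ravi has, Ravi's statement has the wrong truth value — contradiction.
So Pia is a knight.
Consider Divya. Suppose Divya is a knight.
Then Pia's statement comes out false, contradicting Pia being a knight.
So Divya is a knave.
Consider Ravi. Suppose Ravi is a knight.
Then Divya's statement comes out true, contradicting Divya being a knave.
So Ravi is a knave.

Pia: knight, Divya: knave, Ravi: knave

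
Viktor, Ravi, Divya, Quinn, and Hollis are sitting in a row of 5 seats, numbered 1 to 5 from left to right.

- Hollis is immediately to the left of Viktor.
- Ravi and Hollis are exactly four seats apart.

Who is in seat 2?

With clues 1–2, Divya, Hollis, Quinn, and Ravi are ruled out for seat 2.
So seat 2 is Viktor.

Viktor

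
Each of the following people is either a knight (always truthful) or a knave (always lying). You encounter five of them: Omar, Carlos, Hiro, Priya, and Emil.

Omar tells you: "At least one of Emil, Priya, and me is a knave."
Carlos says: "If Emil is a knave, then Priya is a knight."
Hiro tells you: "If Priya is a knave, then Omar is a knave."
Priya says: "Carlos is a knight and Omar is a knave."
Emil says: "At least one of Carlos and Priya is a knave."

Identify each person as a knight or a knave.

Omar: knight, Carlos: knight, Hiro: knave, Priya: knave, Emil: knight

Consider Omar. Suppose Omar is a knave.
Then Omar's own statement would have to be false, but it can't be — contradiction.
So Omar is a knight.
With that fixed, Priya's statement is false, so Priya is a knave.
With that fixed, Emil's statement is true, so Emil is a knight.
With that fixed, Carlos's statement is true, so Carlos is a knight.
With that fixed, Hiro's statement is false, so Hiro is a knave.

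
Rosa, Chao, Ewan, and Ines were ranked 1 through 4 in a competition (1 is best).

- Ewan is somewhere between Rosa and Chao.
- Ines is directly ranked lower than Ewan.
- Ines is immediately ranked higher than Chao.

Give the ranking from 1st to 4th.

Rosa, Ewan, Ines, Chao

From clue 1: Ewan is in {2,3}.
From clues 1–2: Ewan → rank 2, Ines → rank 3.
From clues 1–3: Rosa → rank 1, Chao → rank 4.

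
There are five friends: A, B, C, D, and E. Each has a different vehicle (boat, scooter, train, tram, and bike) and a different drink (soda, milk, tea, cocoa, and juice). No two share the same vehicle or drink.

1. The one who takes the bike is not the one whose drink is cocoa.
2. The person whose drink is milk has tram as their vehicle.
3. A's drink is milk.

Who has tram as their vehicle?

A

With clues 1–3, B, C, D, and E are impossible for the one with vehicle tram.
That leaves A.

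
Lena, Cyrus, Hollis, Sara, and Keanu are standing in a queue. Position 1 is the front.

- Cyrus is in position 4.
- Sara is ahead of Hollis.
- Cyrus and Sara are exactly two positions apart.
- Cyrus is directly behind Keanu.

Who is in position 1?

Lena

With clue 1, Cyrus is ruled out for position 1.
With clues 1–2, Hollis is ruled out for position 1.
With clues 1–3, Sara is ruled out for position 1.
With clues 1–4, Keanu is ruled out for position 1.
So position 1 is Lena.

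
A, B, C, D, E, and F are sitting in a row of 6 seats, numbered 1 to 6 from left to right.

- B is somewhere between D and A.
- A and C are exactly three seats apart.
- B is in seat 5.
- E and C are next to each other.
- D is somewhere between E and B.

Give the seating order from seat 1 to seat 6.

F, E, C, D, B, A

From clue 1: B is in {2,3,4,5}.
From clues 1–3: B → seat 5.
From clues 1–4: A is in {1,4,6}.
From clues 1–5: F → seat 1, E → seat 2, C → seat 3, D → seat 4, A → seat 6.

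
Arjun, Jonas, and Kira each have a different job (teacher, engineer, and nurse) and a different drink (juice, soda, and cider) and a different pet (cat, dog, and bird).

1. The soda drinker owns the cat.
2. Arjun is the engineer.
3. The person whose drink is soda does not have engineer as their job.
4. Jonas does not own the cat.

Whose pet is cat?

Kira

With clues 1–3, Arjun is impossible for the one with pet cat.
With clues 1–4, Jonas is impossible for the one with pet cat.
That leaves Kira.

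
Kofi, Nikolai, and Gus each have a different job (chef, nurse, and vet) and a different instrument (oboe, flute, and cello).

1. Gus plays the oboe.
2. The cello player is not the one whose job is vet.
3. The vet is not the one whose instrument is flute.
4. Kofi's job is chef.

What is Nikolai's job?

With clues 1–3, vet is impossible for Nikolai's job.
With clues 1–4, chef is impossible for Nikolai's job.
That leaves nurse.

nurse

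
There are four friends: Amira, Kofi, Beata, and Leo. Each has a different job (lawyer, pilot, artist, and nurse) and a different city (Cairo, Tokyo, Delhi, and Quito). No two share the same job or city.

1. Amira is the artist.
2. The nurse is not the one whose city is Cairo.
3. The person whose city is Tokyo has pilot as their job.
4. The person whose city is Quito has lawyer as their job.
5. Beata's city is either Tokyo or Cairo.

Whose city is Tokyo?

With clues 1–3, Amira is impossible for the one with city Tokyo.
With clues 1–5, Kofi and Leo are impossible for the one with city Tokyo.
That leaves Beata.

Beata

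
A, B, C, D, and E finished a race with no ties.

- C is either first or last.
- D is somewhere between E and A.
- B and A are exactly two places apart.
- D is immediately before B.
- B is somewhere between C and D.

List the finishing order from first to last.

A, D, B, E, C

From clue 1: C is in {1,5}.
From clues 1–4: A is in {1,2}.
From clues 1–5: A → place 1, D → place 2, B → place 3, E → place 4, C → place 5.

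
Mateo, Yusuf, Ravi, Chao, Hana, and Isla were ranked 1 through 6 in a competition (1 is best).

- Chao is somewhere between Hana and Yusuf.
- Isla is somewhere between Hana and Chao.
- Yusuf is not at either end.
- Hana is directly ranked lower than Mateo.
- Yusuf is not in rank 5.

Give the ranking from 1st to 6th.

Ravi, Yusuf, Chao, Isla, Mateo, Hana

From clue 1: Chao is in {2,3,4,5}.
From clues 1–3: Chao is in {3,4}.
From clues 1–4: Mateo is in {1,5}.
From clues 1–5: Ravi → rank 1, Yusuf → rank 2, Chao → rank 3, Isla → rank 4, Mateo → rank 5, Hana → rank 6.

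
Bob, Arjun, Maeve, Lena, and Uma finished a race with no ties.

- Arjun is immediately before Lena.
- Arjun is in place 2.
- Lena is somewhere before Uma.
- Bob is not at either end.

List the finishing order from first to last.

Maeve, Arjun, Lena, Bob, Uma

From clue 1: Arjun is in {1,2,3,4}.
From clues 1–2: Arjun → place 2, Lena → place 3.
From clues 1–3: Uma is in {4,5}.
From clues 1–4: Maeve → place 1, Bob → place 4, Uma → place 5.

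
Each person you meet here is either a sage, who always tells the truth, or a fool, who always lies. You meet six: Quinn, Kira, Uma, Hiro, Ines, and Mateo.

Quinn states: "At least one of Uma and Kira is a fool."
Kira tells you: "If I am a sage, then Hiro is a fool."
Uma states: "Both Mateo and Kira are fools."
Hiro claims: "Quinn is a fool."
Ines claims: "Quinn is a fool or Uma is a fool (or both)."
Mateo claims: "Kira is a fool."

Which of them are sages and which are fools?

Quinn: sage, Kira: sage, Uma: fool, Hiro: fool, Ines: sage, Mateo: fool

Consider Quinn. Suppose Quinn is a fool.
Then no assignment of the remaining roles makes every statement match its speaker's type — contradiction.
So Quinn is a sage.
With that fixed, Hiro's statement is false, so Hiro is a fool.
With that fixed, Kira's statement is true, so Kira is a sage.
With that fixed, Uma's statement is false, so Uma is a fool.
With that fixed, Ines's statement is true, so Ines is a sage.
With that fixed, Mateo's statement is false, so Mateo is a fool.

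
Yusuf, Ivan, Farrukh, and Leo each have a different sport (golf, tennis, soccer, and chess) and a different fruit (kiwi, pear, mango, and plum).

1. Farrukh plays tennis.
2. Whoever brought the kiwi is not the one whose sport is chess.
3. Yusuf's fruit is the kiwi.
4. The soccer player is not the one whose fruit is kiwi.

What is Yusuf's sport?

golf

Clue 1 rules out tennis for Yusuf's sport.
With clues 1–3, chess is impossible for Yusuf's sport.
With clues 1–4, soccer is impossible for Yusuf's sport.
That leaves golf.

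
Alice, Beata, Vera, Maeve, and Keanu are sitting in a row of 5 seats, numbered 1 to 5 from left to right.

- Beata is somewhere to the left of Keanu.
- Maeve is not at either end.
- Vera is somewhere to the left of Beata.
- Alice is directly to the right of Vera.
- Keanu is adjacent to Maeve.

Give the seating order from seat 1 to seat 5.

Vera, Alice, Beata, Maeve, Keanu

From clue 1: Beata is in {1,2,3,4}.
From clues 1–2: Maeve is in {2,3,4}.
From clues 1–3: Beata is in {2,3,4}.
From clues 1–4: Vera → seat 1, Alice → seat 2, Keanu → seat 5.
From clues 1–5: Beata → seat 3, Maeve → seat 4.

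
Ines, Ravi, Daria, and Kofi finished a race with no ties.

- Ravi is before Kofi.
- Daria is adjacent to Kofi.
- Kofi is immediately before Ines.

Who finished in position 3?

Kofi

With clues 1–2, Ines and Ravi are ruled out for place 3.
With clues 1–3, Daria is ruled out for place 3.
So place 3 is Kofi.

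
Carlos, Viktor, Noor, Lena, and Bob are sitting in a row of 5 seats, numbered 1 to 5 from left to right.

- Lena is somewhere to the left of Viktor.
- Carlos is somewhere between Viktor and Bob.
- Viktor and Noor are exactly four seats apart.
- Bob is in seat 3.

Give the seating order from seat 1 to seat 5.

From clue 1: Viktor is in {2,3,4,5}.
From clues 1–2: Carlos is in {2,3,4}.
From clues 1–3: Noor → seat 1, Viktor → seat 5.
From clues 1–4: Lena → seat 2, Bob → seat 3, Carlos → seat 4.

Noor, Lena, Bob, Carlos, Viktor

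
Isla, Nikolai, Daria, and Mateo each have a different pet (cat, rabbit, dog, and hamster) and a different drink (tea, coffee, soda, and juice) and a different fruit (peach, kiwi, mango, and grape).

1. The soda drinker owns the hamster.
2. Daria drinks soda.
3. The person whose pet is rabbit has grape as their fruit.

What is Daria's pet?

With clues 1–2, cat, dog, and rabbit are impossible for Daria's pet.
That leaves hamster.

hamster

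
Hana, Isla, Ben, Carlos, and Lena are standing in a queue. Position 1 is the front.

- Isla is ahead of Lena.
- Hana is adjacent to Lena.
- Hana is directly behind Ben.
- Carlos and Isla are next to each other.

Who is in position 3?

Ben

With clues 1–3, Carlos, Isla, and Lena are ruled out for position 3.
With clues 1–4, Hana is ruled out for position 3.
So position 3 is Ben.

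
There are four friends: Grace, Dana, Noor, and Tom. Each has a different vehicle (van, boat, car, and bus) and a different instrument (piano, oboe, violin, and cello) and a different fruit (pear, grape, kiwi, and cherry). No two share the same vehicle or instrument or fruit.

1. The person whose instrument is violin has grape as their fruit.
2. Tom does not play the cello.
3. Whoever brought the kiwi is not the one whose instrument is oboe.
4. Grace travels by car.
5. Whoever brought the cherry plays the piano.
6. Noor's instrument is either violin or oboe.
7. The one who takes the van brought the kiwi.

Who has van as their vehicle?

With clues 1–4, Grace is impossible for the one with vehicle van.
With clues 1–7, Noor and Tom are impossible for the one with vehicle van.
That leaves Dana.

Dana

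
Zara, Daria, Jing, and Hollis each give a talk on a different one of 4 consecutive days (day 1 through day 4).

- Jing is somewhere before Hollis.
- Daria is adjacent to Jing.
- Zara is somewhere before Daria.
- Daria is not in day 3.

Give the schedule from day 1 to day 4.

Zara, Daria, Jing, Hollis

From clue 1: Jing is in {1,2,3}.
From clues 1–2: Hollis is in {3,4}.
From clues 1–3: Zara → day 1, Hollis → day 4.
From clues 1–4: Daria → day 2, Jing → day 3.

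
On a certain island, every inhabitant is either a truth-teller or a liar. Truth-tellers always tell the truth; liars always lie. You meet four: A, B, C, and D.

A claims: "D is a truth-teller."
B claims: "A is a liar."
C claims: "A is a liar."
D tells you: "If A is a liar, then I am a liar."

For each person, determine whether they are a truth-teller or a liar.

A: truth-teller, B: liar, C: liar, D: truth-teller

Consider A. Suppose A is a liar.
Then whichever role D has, D's statement has the wrong truth value — contradiction.
So A is a truth-teller.
With that fixed, B's statement is false, so B is a liar.
With that fixed, C's statement is false, so C is a liar.
With that fixed, D's statement is true, so D is a truth-teller.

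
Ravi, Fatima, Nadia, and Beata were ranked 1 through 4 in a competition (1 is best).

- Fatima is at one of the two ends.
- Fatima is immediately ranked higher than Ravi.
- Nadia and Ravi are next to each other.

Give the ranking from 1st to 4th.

From clue 1: Fatima is in {1,4}.
From clues 1–2: Fatima → rank 1, Ravi → rank 2.
From clues 1–3: Nadia → rank 3, Beata → rank 4.

Fatima, Ravi, Nadia, Beata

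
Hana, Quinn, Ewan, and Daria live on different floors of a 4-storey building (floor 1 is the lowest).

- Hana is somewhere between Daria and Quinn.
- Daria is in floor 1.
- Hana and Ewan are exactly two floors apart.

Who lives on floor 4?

Ewan

With clue 1, Hana is ruled out for floor 4.
With clues 1–2, Daria is ruled out for floor 4.
With clues 1–3, Quinn is ruled out for floor 4.
So floor 4 is Ewan.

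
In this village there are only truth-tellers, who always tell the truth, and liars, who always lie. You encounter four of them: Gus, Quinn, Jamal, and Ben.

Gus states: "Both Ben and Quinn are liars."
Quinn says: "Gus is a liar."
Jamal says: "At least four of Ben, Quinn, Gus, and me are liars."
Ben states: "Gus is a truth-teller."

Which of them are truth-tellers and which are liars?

Consider Gus. Suppose Gus is a truth-teller.
Then no assignment of the remaining roles makes every statement match its speaker's type — contradiction.
So Gus is a liar.
With that fixed, Quinn's statement is true, so Quinn is a truth-teller.
With that fixed, Jamal's statement is false, so Jamal is a liar.
With that fixed, Ben's statement is false, so Ben is a liar.

Gus: liar, Quinn: truth-teller, Jamal: liar, Ben: liar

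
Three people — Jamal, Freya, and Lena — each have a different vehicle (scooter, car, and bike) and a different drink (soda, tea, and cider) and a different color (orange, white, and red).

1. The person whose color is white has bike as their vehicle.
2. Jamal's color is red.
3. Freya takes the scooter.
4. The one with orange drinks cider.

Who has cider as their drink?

Freya

With clues 1–4, Jamal and Lena are impossible for the one with drink cider.
That leaves Freya.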